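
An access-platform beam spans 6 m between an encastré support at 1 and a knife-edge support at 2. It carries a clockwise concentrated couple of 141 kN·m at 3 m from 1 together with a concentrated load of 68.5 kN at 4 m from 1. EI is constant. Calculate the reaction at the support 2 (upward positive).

R_2 = 61.96 kN

Choose R_2 as the redundant. The primary structure is the cantilever fixed at 1.
Downward deflection at the released point 2 due to the loads:
  clockwise couple 141 at a = 3: M₀a(2L − a)/(2EI) = 1904/EI
  point load 68.5 at a = 4: Pa²(3L − a)/(6EI) = 2557/EI
  δ_0 = 4461/EI
Flexibility coefficient — unit upward force at 2: δ_{22} = L³/(3EI) = 72/EI.
The prop prevents deflection at 2: R_2 = δ_0/δ_{22} = 4461/72 = 61.96 kN.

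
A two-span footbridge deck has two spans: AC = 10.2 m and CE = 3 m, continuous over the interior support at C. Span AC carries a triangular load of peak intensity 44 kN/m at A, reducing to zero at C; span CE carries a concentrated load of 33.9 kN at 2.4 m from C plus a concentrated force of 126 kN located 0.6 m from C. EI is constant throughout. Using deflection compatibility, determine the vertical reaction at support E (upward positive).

Release continuity at C by inserting a hinge; the redundant is the internal moment M_C. The primary structure is two simply-supported spans AC and CE.
End slopes at the hinge C, treating each span as simply supported:
  span AC: triangular load, peak 44: 7w₀L³/(360EI) = 907.9/EI
  span CE: point load 33.9 at a = 2.4: Pab(L + b)/(6LEI) = 9.763/EI
  span CE: point load 126 at a = 0.6: Pab(L + b)/(6LEI) = 54.43/EI
  relative rotation θ_0 = (907.9 + 64.2)/EI = 972.1/EI
A unit hogging moment at C produces rotation L₁/(3EI) + L₂/(3EI) = 4.4/EI.
Slope continuity at C: θ_0 = M_C·4.4/EI, so M_C = 972.1/4.4 = 220.9 kN·m (hogging).
Span CE, ΣM about E: R_C^{CE}·3 = 322.7 + 220.9, so R_C^{CE} = 181.2 kN and R_E = 159.9 − 181.2 = -21.33 kN.

R_E = -21.33 kN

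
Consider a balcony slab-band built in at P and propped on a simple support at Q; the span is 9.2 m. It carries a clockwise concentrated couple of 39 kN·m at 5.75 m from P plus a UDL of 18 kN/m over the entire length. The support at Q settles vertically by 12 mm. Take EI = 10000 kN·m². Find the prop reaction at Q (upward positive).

Remove the prop at Q; the released (primary) structure is a cantilever built in at P.
Downward deflection at the released point Q due to the loads:
  clockwise couple 39 at a = 5.75: M₀a(2L − a)/(2EI) = 1418/EI
  UDL 18: wL⁴/(8EI) = 16119/EI
  δ_0 = 17537/EI
Tip deflection under a unit load at Q: L³/(3EI) = 259.6/EI.
With EI = 10000 kN·m²: δ_0 = 1.7537 m and δ_{QQ} = 0.025956 m/kN.
Compatibility — the beam at Q must follow the support down by 0.012 m: δ_0 − R_Q·δ_{QQ} = 0.012, so R_Q = (1.7537 − 0.012)/0.025956 = 67.1 kN.

R_Q = 67.1 kN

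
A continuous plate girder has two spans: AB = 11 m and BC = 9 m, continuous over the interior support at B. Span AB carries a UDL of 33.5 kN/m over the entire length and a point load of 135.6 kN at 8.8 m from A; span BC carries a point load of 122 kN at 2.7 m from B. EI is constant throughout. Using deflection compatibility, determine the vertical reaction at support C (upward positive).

Release continuity at B by inserting a hinge; the redundant is the internal moment M_B. The primary structure is two simply-supported spans AB and BC.
Discontinuity in slope at B on the released structure — sum the simple-span end rotations:
  span AB: UDL 33.5: wL³/(24EI) = 1858/EI
  span AB: point load 135.6 at a = 8.8: Pab(L + a)/(6LEI) = 787.6/EI
  span BC: point load 122 at a = 2.7: Pab(L + b)/(6LEI) = 588/EI
  relative rotation θ_0 = (2645 + 588)/EI = 3233/EI
A unit hogging moment at B produces rotation L₁/(3EI) + L₂/(3EI) = 6.667/EI.
Slope continuity at B: θ_0 = M_B·6.667/EI, so M_B = 3233/6.667 = 485 kN·m (hogging).
Span BC, ΣM about C: R_B^{BC}·9 = 768.6 + 485, so R_B^{BC} = 139.3 kN and R_C = 122 − 139.3 = -17.29 kN.

R_C = -17.29 kN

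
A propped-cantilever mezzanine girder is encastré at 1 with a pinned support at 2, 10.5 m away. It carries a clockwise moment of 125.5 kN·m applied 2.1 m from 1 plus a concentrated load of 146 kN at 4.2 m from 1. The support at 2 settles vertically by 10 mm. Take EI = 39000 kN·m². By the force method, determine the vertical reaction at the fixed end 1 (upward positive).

Take the reaction at 2 as the redundant and release it; the primary structure is a cantilever fixed at 1.
Deflection at 2 on the released cantilever, summing each load's contribution:
  clockwise couple 125.5 at a = 2.1: M₀a(2L − a)/(2EI) = 2491/EI
  point load 146 at a = 4.2: Pa²(3L − a)/(6EI) = 11718/EI
  δ_0 = 14209/EI
Flexibility coefficient — unit upward force at 2: δ_{22} = L³/(3EI) = 385.9/EI.
With EI = 39000 kN·m²: δ_0 = 0.36433 m and δ_{22} = 0.009894 m/kN.
Compatibility — the beam at 2 must follow the support down by 0.01 m: δ_0 − R_2·δ_{22} = 0.01, so R_2 = (0.36433 − 0.01)/0.009894 = 35.81 kN.
Vertical equilibrium: R_1 = ΣP − R_2 = 146 − 35.81 = 110.2 kN.

R_1 = 110.2 kN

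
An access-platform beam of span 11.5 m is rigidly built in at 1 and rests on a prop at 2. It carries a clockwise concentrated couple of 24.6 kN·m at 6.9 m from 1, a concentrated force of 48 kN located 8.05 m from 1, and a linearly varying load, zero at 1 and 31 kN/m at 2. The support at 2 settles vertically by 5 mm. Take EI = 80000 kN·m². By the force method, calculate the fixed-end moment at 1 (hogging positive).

Remove the prop at 2; the released (primary) structure is a cantilever built in at 1.
Primary-structure tip deflection at 2 by superposition:
  clockwise couple 24.6 at a = 6.9: M₀a(2L − a)/(2EI) = 1366/EI
  point load 48 at a = 8.05: Pa²(3L − a)/(6EI) = 13712/EI
  triangular load, peak 31 at the free end: 11w₀L⁴/(120EI) = 49701/EI
  δ_0 = 64780/EI
Flexibility coefficient — unit upward force at 2: δ_{22} = L³/(3EI) = 507/EI.
With EI = 80000 kN·m²: δ_0 = 0.80974 m and δ_{22} = 0.006337 m/kN.
Compatibility — the beam at 2 must follow the support down by 0.005 m: δ_0 − R_2·δ_{22} = 0.005, so R_2 = (0.80974 − 0.005)/0.006337 = 127 kN.
Moment equilibrium about 1: M_1 = Σ(load moments about 1) − R_2·L = 1778 − 127×11.5 = 317.2 kN·m.

M_1 = 317.2 kN·m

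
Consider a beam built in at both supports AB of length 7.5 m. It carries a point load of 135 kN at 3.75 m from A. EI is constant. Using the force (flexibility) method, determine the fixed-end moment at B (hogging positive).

M_B = 126.6 kN·m

Take the two fixed-end moments M_A, M_B as redundants; the released structure is the simple span AB.
Simple-span end rotations at A and B under the given loads:
  at A: point load 135 at a = 3.75: Pab(L + b)/(6LEI) = 474.6/EI
  at B: point load 135 at a = 3.75: Pab(L + a)/(6LEI) = 474.6/EI
  θ_A0 = 474.6/EI,  θ_B0 = 474.6/EI
Flexibility coefficients: a unit moment at one end gives L/(3EI) there and L/(6EI) at the far end, so f₁₁ = f₂₂ = 2.5/EI and f₁₂ = f₂₁ = 1.25/EI.
Compatibility — zero rotation at each built-in end:
  2.5 M_A + 1.25 M_B = 474.6
  1.25 M_A + 2.5 M_B = 474.6
Solving the pair gives M_A = 126.6 kN·m and M_B = 126.6 kN·m (hogging).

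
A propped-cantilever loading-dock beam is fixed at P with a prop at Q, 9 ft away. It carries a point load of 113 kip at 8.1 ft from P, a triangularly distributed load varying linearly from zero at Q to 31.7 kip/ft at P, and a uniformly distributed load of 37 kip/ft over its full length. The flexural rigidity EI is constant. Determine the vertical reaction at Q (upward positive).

Choose R_Q as the redundant. The primary structure is the cantilever fixed at P.
Free-end deflection of the primary structure under the applied loading (downward +):
  point load 113 at a = 8.1: Pa²(3L − a)/(6EI) = 23354/EI
  triangular load, peak 31.7 at the fixed end: w₀L⁴/(30EI) = 6933/EI
  UDL 37: wL⁴/(8EI) = 30345/EI
  δ_0 = 60631/EI
Flexibility coefficient — unit upward force at Q: δ_{QQ} = L³/(3EI) = 243/EI.
The prop prevents deflection at Q: R_Q = δ_0/δ_{QQ} = 60631/243 = 249.5 kip.

R_Q = 249.5 kip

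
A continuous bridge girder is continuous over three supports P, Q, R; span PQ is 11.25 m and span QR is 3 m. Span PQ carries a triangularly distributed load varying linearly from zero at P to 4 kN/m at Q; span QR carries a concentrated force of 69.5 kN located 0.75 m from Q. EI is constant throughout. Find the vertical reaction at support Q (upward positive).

Insert a hinge at Q; M_Q is the redundant, and each span becomes simply supported.
End slopes at the hinge Q, treating each span as simply supported:
  span PQ: triangular load, peak 4: w₀L³/(45EI) = 126.6/EI
  span QR: point load 69.5 at a = 0.75: Pab(L + b)/(6LEI) = 34.21/EI
  relative rotation θ_0 = (126.6 + 34.21)/EI = 160.8/EI
A unit hogging moment at Q produces rotation L₁/(3EI) + L₂/(3EI) = 4.75/EI.
Compatibility: M_Q·(L₁+L₂)/(3EI) = θ_0, giving M_Q = 33.85 kN·m (hogging).
Span PQ, ΣM about P with M_Q applied at Q: R_Q^{PQ}·11.25 = 168.8 + 33.85, so R_Q^{PQ} = 18.01 kN and R_P = 22.5 − 18.01 = 4.491 kN.
Span QR, ΣM about R: R_Q^{QR}·3 = 156.4 + 33.85, so R_Q^{QR} = 63.41 kN and R_R = 69.5 − 63.41 = 6.093 kN.
R_Q = 18.01 + 63.41 = 81.42 kN.

R_Q = 81.42 kN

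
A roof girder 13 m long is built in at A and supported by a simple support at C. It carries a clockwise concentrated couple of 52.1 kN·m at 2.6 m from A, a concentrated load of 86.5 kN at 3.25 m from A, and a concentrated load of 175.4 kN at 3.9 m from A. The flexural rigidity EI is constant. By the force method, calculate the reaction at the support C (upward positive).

R_C = 30.91 kN

Take the reaction at C as the redundant and release it; the primary structure is a cantilever fixed at A.
Free-end deflection of the primary structure under the applied loading (downward +):
  clockwise couple 52.1 at a = 2.6: M₀a(2L − a)/(2EI) = 1585/EI
  point load 86.5 at a = 3.25: Pa²(3L − a)/(6EI) = 5444/EI
  point load 175.4 at a = 3.9: Pa²(3L − a)/(6EI) = 15607/EI
  δ_0 = 22636/EI
Tip deflection under a unit load at C: L³/(3EI) = 732.3/EI.
The prop prevents deflection at C: R_C = δ_0/δ_{CC} = 22636/732.3 = 30.91 kN.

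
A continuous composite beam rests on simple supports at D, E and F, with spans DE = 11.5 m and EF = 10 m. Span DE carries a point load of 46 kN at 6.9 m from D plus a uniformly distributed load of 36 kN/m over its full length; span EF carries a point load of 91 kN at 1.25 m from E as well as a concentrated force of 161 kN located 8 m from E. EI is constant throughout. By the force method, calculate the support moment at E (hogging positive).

M_E = 487.9 kN·m

Release continuity at E by inserting a hinge; the redundant is the internal moment M_E. The primary structure is two simply-supported spans DE and EF.
End slopes at the hinge E, treating each span as simply supported:
  span DE: point load 46 at a = 6.9: Pab(L + a)/(6LEI) = 389.3/EI
  span DE: UDL 36: wL³/(24EI) = 2281/EI
  span EF: point load 91 at a = 1.25: Pab(L + b)/(6LEI) = 311/EI
  span EF: point load 161 at a = 8: Pab(L + b)/(6LEI) = 515.2/EI
  relative rotation θ_0 = (2671 + 826.2)/EI = 3497/EI
A unit hogging moment at E produces rotation L₁/(3EI) + L₂/(3EI) = 7.167/EI.
Slope continuity at E: θ_0 = M_E·7.167/EI, so M_E = 3497/7.167 = 487.9 kN·m (hogging).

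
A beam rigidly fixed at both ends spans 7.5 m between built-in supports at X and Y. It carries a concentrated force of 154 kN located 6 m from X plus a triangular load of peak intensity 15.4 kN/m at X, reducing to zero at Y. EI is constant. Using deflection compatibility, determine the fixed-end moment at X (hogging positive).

M_X = 80.27 kN·m

Take the two fixed-end moments M_X, M_Y as redundants; the released structure is the simple span XY.
Simple-span end rotations at X and Y under the given loads:
  at X: point load 154 at a = 6: Pab(L + b)/(6LEI) = 277.2/EI
  at Y: point load 154 at a = 6: Pab(L + a)/(6LEI) = 415.8/EI
  at X: triangular load, peak 15.4: w₀L³/(45EI) = 144.4/EI
  at Y: triangular load, peak 15.4: 7w₀L³/(360EI) = 126.3/EI
  θ_X0 = 421.6/EI,  θ_Y0 = 542.1/EI
Flexibility coefficients: a unit moment at one end gives L/(3EI) there and L/(6EI) at the far end, so f₁₁ = f₂₂ = 2.5/EI and f₁₂ = f₂₁ = 1.25/EI.
Compatibility — zero rotation at each built-in end:
  2.5 M_X + 1.25 M_Y = 421.6
  1.25 M_X + 2.5 M_Y = 542.1
Solving the pair gives M_X = 80.27 kN·m and M_Y = 176.7 kN·m (hogging).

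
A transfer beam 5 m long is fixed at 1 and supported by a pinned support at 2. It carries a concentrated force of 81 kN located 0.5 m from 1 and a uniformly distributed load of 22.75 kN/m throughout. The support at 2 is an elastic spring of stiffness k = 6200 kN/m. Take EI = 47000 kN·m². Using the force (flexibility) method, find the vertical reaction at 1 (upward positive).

R_1 = 157.7 kN

Remove the prop at 2; the released (primary) structure is a cantilever built in at 1.
Downward deflection at the released point 2 due to the loads:
  point load 81 at a = 0.5: Pa²(3L − a)/(6EI) = 48.94/EI
  UDL 22.75: wL⁴/(8EI) = 1777/EI
  δ_0 = 1826/EI
Tip deflection under a unit load at 2: L³/(3EI) = 41.67/EI.
With EI = 47000 kN·m²: δ_0 = 0.038857 m and δ_{22} = 0.000887 m/kN.
Compatibility — the spring shortens by R_2/k under the reaction it provides: δ_0 − R_2·δ_{22} = R_2/k. With 1/k = 0.000161 m/kN, R_2 = δ_0 / (δ_{22} + 1/k) = 0.038857 / (0.000887 + 0.000161) = 37.08 kN.
Vertical equilibrium: R_1 = ΣP − R_2 = 194.8 − 37.08 = 157.7 kN.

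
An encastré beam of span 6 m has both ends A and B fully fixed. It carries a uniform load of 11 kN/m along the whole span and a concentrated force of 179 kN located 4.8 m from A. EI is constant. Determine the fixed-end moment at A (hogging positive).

Release both end moments; the primary structure is a simply-supported span AB with redundants M_A and M_B.
Simple-span end rotations at A and B under the given loads:
  at A: UDL 11: wL³/(24EI) = 99/EI
  at B: UDL 11: wL³/(24EI) = 99/EI
  at A: point load 179 at a = 4.8: Pab(L + b)/(6LEI) = 206.2/EI
  at B: point load 179 at a = 4.8: Pab(L + a)/(6LEI) = 309.3/EI
  θ_A0 = 305.2/EI,  θ_B0 = 408.3/EI
Flexibility coefficients: a unit moment at one end gives L/(3EI) there and L/(6EI) at the far end, so f₁₁ = f₂₂ = 2/EI and f₁₂ = f₂₁ = 1/EI.
Compatibility — zero rotation at each built-in end:
  2 M_A + 1 M_B = 305.2
  1 M_A + 2 M_B = 408.3
Solving the pair gives M_A = 67.37 kN·m and M_B = 170.5 kN·m (hogging).

M_A = 67.37 kN·m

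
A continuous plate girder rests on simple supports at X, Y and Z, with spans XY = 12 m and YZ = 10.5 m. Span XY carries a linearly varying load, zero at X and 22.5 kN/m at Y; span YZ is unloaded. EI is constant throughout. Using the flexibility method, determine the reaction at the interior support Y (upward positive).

R_Y = 110.6 kN

Release continuity at Y by inserting a hinge; the redundant is the internal moment M_Y. The primary structure is two simply-supported spans XY and YZ.
Rotations at Y on the released spans (each span's end-slope, ×1/EI):
  span XY: triangular load, peak 22.5: w₀L³/(45EI) = 864/EI
  relative rotation θ_0 = (864 + 0)/EI = 864/EI
A unit hogging moment at Y produces rotation L₁/(3EI) + L₂/(3EI) = 7.5/EI.
Slope continuity at Y: θ_0 = M_Y·7.5/EI, so M_Y = 864/7.5 = 115.2 kN·m (hogging).
Span XY, ΣM about X with M_Y applied at Y: R_Y^{XY}·12 = 1080 + 115.2, so R_Y^{XY} = 99.6 kN and R_X = 135 − 99.6 = 35.4 kN.
Span YZ, ΣM about Z: R_Y^{YZ}·10.5 = 0 + 115.2, so R_Y^{YZ} = 10.97 kN and R_Z = 0 − 10.97 = -10.97 kN.
R_Y = 99.6 + 10.97 = 110.6 kN.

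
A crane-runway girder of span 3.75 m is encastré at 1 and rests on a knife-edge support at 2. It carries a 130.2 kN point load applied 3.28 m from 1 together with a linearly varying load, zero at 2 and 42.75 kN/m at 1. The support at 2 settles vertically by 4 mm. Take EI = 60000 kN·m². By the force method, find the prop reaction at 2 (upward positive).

Choose R_2 as the redundant. The primary structure is the cantilever fixed at 1.
Deflection at 2 on the released cantilever, summing each load's contribution:
  point load 130.2 at a = 3.28: Pa²(3L − a)/(6EI) = 1861/EI
  triangular load, peak 42.75 at the fixed end: w₀L⁴/(30EI) = 281.8/EI
  δ_0 = 2142/EI
Tip deflection under a unit load at 2: L³/(3EI) = 17.58/EI.
With EI = 60000 kN·m²: δ_0 = 0.035708 m and δ_{22} = 0.000293 m/kN.
Compatibility — the beam at 2 must follow the support down by 0.004 m: δ_0 − R_2·δ_{22} = 0.004, so R_2 = (0.035708 − 0.004)/0.000293 = 108.2 kN.

R_2 = 108.2 kN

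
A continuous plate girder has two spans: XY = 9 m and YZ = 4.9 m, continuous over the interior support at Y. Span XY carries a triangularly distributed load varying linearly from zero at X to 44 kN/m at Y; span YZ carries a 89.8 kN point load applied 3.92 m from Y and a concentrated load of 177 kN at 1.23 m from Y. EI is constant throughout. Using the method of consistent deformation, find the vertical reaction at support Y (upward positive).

Take M_Y as the redundant. Released structure: two simple spans XY and YZ with a hinge at Y.
Rotations at Y on the released spans (each span's end-slope, ×1/EI):
  span XY: triangular load, peak 44: w₀L³/(45EI) = 712.8/EI
  span YZ: point load 89.8 at a = 3.92: Pab(L + b)/(6LEI) = 69/EI
  span YZ: point load 177 at a = 1.23: Pab(L + b)/(6LEI) = 232.9/EI
  relative rotation θ_0 = (712.8 + 301.9)/EI = 1015/EI
A unit hogging moment at Y produces rotation L₁/(3EI) + L₂/(3EI) = 4.633/EI.
Compatibility: M_Y·(L₁+L₂)/(3EI) = θ_0, giving M_Y = 219 kN·m (hogging).
Span XY, ΣM about X with M_Y applied at Y: R_Y^{XY}·9 = 1188 + 219, so R_Y^{XY} = 156.3 kN and R_X = 198 − 156.3 = 41.67 kN.
Span YZ, ΣM about Z: R_Y^{YZ}·4.9 = 737.6 + 219, so R_Y^{YZ} = 195.2 kN and R_Z = 266.8 − 195.2 = 71.58 kN.
R_Y = 156.3 + 195.2 = 351.6 kN.

R_Y = 351.6 kN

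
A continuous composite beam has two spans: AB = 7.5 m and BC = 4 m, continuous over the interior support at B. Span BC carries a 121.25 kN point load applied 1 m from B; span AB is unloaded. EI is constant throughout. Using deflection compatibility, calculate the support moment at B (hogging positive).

M_B = 27.68 kN·m

Insert a hinge at B; M_B is the redundant, and each span becomes simply supported.
End slopes at the hinge B, treating each span as simply supported:
  span BC: point load 121.25 at a = 1: Pab(L + b)/(6LEI) = 106.1/EI
  relative rotation θ_0 = (0 + 106.1)/EI = 106.1/EI
A unit hogging moment at B produces rotation L₁/(3EI) + L₂/(3EI) = 3.833/EI.
Slope continuity at B: θ_0 = M_B·3.833/EI, so M_B = 106.1/3.833 = 27.68 kN·m (hogging).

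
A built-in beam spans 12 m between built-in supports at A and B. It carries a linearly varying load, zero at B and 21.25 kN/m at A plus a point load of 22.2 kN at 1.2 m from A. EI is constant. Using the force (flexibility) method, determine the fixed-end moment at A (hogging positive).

M_A = 174.6 kN·m

Take the two fixed-end moments M_A, M_B as redundants; the released structure is the simple span AB.
Simple-span end rotations at A and B under the given loads:
  at A: triangular load, peak 21.25: w₀L³/(45EI) = 816/EI
  at B: triangular load, peak 21.25: 7w₀L³/(360EI) = 714/EI
  at A: point load 22.2 at a = 1.2: Pab(L + b)/(6LEI) = 91.11/EI
  at B: point load 22.2 at a = 1.2: Pab(L + a)/(6LEI) = 52.75/EI
  θ_A0 = 907.1/EI,  θ_B0 = 766.7/EI
Flexibility coefficients: a unit moment at one end gives L/(3EI) there and L/(6EI) at the far end, so f₁₁ = f₂₂ = 4/EI and f₁₂ = f₂₁ = 2/EI.
Compatibility — zero rotation at each built-in end:
  4 M_A + 2 M_B = 907.1
  2 M_A + 4 M_B = 766.7
Solving the pair gives M_A = 174.6 kN·m and M_B = 104.4 kN·m (hogging).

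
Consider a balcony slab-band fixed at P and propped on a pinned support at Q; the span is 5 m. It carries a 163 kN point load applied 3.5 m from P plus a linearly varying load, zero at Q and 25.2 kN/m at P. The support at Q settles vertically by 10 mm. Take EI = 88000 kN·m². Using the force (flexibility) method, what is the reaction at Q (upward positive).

R_Q = 83.33 kN

Remove the prop at Q; the released (primary) structure is a cantilever built in at P.
Free-end deflection of the primary structure under the applied loading (downward +):
  point load 163 at a = 3.5: Pa²(3L − a)/(6EI) = 3827/EI
  triangular load, peak 25.2 at the fixed end: w₀L⁴/(30EI) = 525/EI
  δ_0 = 4352/EI
Tip deflection under a unit load at Q: L³/(3EI) = 41.67/EI.
With EI = 88000 kN·m²: δ_0 = 0.049456 m and δ_{QQ} = 0.000473 m/kN.
Compatibility — the beam at Q must follow the support down by 0.01 m: δ_0 − R_Q·δ_{QQ} = 0.01, so R_Q = (0.049456 − 0.01)/0.000473 = 83.33 kN.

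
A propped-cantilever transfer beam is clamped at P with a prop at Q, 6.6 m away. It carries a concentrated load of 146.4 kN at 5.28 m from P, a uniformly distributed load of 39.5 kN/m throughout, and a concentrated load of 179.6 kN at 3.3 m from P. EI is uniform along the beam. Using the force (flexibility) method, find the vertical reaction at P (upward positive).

R_P = 329.7 kN

Take the reaction at Q as the redundant and release it; the primary structure is a cantilever fixed at P.
Downward deflection at the released point Q due to the loads:
  point load 146.4 at a = 5.28: Pa²(3L − a)/(6EI) = 9877/EI
  UDL 39.5: wL⁴/(8EI) = 9369/EI
  point load 179.6 at a = 3.3: Pa²(3L − a)/(6EI) = 5379/EI
  δ_0 = 24624/EI
Tip deflection under a unit load at Q: L³/(3EI) = 95.83/EI.
The prop prevents deflection at Q: R_Q = δ_0/δ_{QQ} = 24624/95.83 = 257 kN.
Vertical equilibrium: R_P = ΣP − R_Q = 586.7 − 257 = 329.7 kN.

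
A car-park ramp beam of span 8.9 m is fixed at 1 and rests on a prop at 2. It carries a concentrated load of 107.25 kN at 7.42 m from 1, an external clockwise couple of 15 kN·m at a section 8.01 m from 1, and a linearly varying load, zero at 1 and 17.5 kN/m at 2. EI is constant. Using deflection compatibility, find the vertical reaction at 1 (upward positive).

Remove the prop at 2; the released (primary) structure is a cantilever built in at 1.
Downward deflection at the released point 2 due to the loads:
  point load 107.25 at a = 7.42: Pa²(3L − a)/(6EI) = 18974/EI
  clockwise couple 15 at a = 8.01: M₀a(2L − a)/(2EI) = 588.1/EI
  triangular load, peak 17.5 at the free end: 11w₀L⁴/(120EI) = 10065/EI
  δ_0 = 29627/EI
Tip deflection under a unit load at 2: L³/(3EI) = 235/EI.
The prop prevents deflection at 2: R_2 = δ_0/δ_{22} = 29627/235 = 126.1 kN.
Vertical equilibrium: R_1 = ΣP − R_2 = 185.1 − 126.1 = 59.05 kN.

R_1 = 59.05 kN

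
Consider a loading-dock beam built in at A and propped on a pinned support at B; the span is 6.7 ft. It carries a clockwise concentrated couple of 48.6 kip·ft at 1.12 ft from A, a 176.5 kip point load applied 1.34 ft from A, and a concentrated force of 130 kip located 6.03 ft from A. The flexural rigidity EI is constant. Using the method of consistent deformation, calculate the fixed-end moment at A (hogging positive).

M_A = 239.7 kip·ft

Take the reaction at B as the redundant and release it; the primary structure is a cantilever fixed at A.
Free-end deflection of the primary structure under the applied loading (downward +):
  clockwise couple 48.6 at a = 1.12: M₀a(2L − a)/(2EI) = 334.2/EI
  point load 176.5 at a = 1.34: Pa²(3L − a)/(6EI) = 990.9/EI
  point load 130 at a = 6.03: Pa²(3L − a)/(6EI) = 11085/EI
  δ_0 = 12410/EI
Tip deflection under a unit load at B: L³/(3EI) = 100.3/EI.
Compatibility at B: δ_0 − R_B·δ_{BB} = 0, so R_B = 12410/100.3 = 123.8 kip.
Moment equilibrium about A: M_A = Σ(load moments about A) − R_B·L = 1069 − 123.8×6.7 = 239.7 kip·ft.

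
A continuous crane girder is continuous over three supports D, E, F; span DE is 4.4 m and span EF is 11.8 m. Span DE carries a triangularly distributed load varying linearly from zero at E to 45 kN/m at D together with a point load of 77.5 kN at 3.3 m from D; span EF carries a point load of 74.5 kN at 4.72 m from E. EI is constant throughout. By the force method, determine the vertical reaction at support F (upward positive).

Take M_E as the redundant. Released structure: two simple spans DE and EF with a hinge at E.
Rotations at E on the released spans (each span's end-slope, ×1/EI):
  span DE: triangular load, peak 45: 7w₀L³/(360EI) = 74.54/EI
  span DE: point load 77.5 at a = 3.3: Pab(L + a)/(6LEI) = 82.05/EI
  span EF: point load 74.5 at a = 4.72: Pab(L + b)/(6LEI) = 663.9/EI
  relative rotation θ_0 = (156.6 + 663.9)/EI = 820.5/EI
A unit hogging moment at E produces rotation L₁/(3EI) + L₂/(3EI) = 5.4/EI.
Slope continuity at E: θ_0 = M_E·5.4/EI, so M_E = 820.5/5.4 = 151.9 kN·m (hogging).
Span EF, ΣM about F: R_E^{EF}·11.8 = 527.5 + 151.9, so R_E^{EF} = 57.58 kN and R_F = 74.5 − 57.58 = 16.92 kN.

R_F = 16.92 kN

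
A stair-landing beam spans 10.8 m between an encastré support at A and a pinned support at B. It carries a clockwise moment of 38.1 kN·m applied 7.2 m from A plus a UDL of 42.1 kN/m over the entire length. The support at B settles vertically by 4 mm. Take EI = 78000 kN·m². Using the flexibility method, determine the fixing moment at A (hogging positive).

Remove the prop at B; the released (primary) structure is a cantilever built in at A.
Downward deflection at the released point B due to the loads:
  clockwise couple 38.1 at a = 7.2: M₀a(2L − a)/(2EI) = 1975/EI
  UDL 42.1: wL⁴/(8EI) = 71596/EI
  δ_0 = 73571/EI
Flexibility coefficient — unit upward force at B: δ_{BB} = L³/(3EI) = 419.9/EI.
With EI = 78000 kN·m²: δ_0 = 0.94322 m and δ_{BB} = 0.005383 m/kN.
Compatibility — the beam at B must follow the support down by 0.004 m: δ_0 − R_B·δ_{BB} = 0.004, so R_B = (0.94322 − 0.004)/0.005383 = 174.5 kN.
Moment equilibrium about A: M_A = Σ(load moments about A) − R_B·L = 2493 − 174.5×10.8 = 609.1 kN·m.

M_A = 609.1 kN·m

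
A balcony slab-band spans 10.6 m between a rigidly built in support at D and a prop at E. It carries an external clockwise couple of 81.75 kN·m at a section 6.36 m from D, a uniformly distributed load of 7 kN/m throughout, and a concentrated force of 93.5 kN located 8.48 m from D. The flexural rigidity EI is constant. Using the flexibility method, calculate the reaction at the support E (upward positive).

Choose R_E as the redundant. The primary structure is the cantilever fixed at D.
Free-end deflection of the primary structure under the applied loading (downward +):
  clockwise couple 81.75 at a = 6.36: M₀a(2L − a)/(2EI) = 3858/EI
  UDL 7: wL⁴/(8EI) = 11047/EI
  point load 93.5 at a = 8.48: Pa²(3L − a)/(6EI) = 26132/EI
  δ_0 = 41037/EI
Flexibility coefficient — unit upward force at E: δ_{EE} = L³/(3EI) = 397/EI.
Compatibility at E: δ_0 − R_E·δ_{EE} = 0, so R_E = 41037/397 = 103.4 kN.

R_E = 103.4 kN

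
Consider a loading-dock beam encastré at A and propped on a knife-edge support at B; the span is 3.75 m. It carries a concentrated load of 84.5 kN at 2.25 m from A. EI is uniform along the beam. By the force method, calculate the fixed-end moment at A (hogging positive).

M_A = 53.23 kN·m

Choose R_B as the redundant. The primary structure is the cantilever fixed at A.
Downward deflection at the released point B due to the loads:
  point load 84.5 at a = 2.25: Pa²(3L − a)/(6EI) = 641.7/EI
Flexibility coefficient — unit upward force at B: δ_{BB} = L³/(3EI) = 17.58/EI.
The prop prevents deflection at B: R_B = δ_0/δ_{BB} = 641.7/17.58 = 36.5 kN.
Moment equilibrium about A: M_A = Σ(load moments about A) − R_B·L = 190.1 − 36.5×3.75 = 53.23 kN·m.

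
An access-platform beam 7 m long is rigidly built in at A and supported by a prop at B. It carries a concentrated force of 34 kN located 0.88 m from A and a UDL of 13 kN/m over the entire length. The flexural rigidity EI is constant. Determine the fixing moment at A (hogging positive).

M_A = 104.1 kN·m

Take the reaction at B as the redundant and release it; the primary structure is a cantilever fixed at A.
Deflection at B on the released cantilever, summing each load's contribution:
  point load 34 at a = 0.88: Pa²(3L − a)/(6EI) = 88.29/EI
  UDL 13: wL⁴/(8EI) = 3902/EI
  δ_0 = 3990/EI
Flexibility coefficient — unit upward force at B: δ_{BB} = L³/(3EI) = 114.3/EI.
Compatibility at B: δ_0 − R_B·δ_{BB} = 0, so R_B = 3990/114.3 = 34.9 kN.
Moment equilibrium about A: M_A = Σ(load moments about A) − R_B·L = 348.4 − 34.9×7 = 104.1 kN·m.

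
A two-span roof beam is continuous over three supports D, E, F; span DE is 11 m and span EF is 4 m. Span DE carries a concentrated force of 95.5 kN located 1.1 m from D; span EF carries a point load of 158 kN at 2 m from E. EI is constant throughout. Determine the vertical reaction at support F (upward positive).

Insert a hinge at E; M_E is the redundant, and each span becomes simply supported.
Rotations at E on the released spans (each span's end-slope, ×1/EI):
  span DE: point load 95.5 at a = 1.1: Pab(L + a)/(6LEI) = 190.7/EI
  span EF: point load 158 at a = 2: Pab(L + b)/(6LEI) = 158/EI
  relative rotation θ_0 = (190.7 + 158)/EI = 348.7/EI
A unit hogging moment at E produces rotation L₁/(3EI) + L₂/(3EI) = 5/EI.
Slope continuity at E: θ_0 = M_E·5/EI, so M_E = 348.7/5 = 69.73 kN·m (hogging).
Span EF, ΣM about F: R_E^{EF}·4 = 316 + 69.73, so R_E^{EF} = 96.43 kN and R_F = 158 − 96.43 = 61.57 kN.

R_F = 61.57 kN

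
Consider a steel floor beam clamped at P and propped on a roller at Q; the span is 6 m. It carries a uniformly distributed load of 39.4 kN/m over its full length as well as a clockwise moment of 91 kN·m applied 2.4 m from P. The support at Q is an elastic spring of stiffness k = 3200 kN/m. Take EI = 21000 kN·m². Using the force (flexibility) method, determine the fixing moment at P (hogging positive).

M_P = 232.7 kN·m

Remove the prop at Q; the released (primary) structure is a cantilever built in at P.
Downward deflection at the released point Q due to the loads:
  UDL 39.4: wL⁴/(8EI) = 6383/EI
  clockwise couple 91 at a = 2.4: M₀a(2L − a)/(2EI) = 1048/EI
  δ_0 = 7431/EI
Tip deflection under a unit load at Q: L³/(3EI) = 72/EI.
With EI = 21000 kN·m²: δ_0 = 0.35386 m and δ_{QQ} = 0.003429 m/kN.
Compatibility — the spring shortens by R_Q/k under the reaction it provides: δ_0 − R_Q·δ_{QQ} = R_Q/k. With 1/k = 0.000313 m/kN, R_Q = δ_0 / (δ_{QQ} + 1/k) = 0.35386 / (0.003429 + 0.000313) = 94.59 kN.
Moment equilibrium about P: M_P = Σ(load moments about P) − R_Q·L = 800.2 − 94.59×6 = 232.7 kN·m.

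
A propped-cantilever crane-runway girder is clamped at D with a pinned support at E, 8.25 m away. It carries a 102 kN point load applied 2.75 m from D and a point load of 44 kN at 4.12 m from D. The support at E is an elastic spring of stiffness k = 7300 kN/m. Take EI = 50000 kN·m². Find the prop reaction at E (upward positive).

R_E = 27.81 kN

Choose R_E as the redundant. The primary structure is the cantilever fixed at D.
Deflection at E on the released cantilever, summing each load's contribution:
  point load 102 at a = 2.75: Pa²(3L − a)/(6EI) = 2828/EI
  point load 44 at a = 4.12: Pa²(3L − a)/(6EI) = 2568/EI
  δ_0 = 5396/EI
Flexibility coefficient — unit upward force at E: δ_{EE} = L³/(3EI) = 187.2/EI.
With EI = 50000 kN·m²: δ_0 = 0.10793 m and δ_{EE} = 0.003743 m/kN.
Compatibility — the spring shortens by R_E/k under the reaction it provides: δ_0 − R_E·δ_{EE} = R_E/k. With 1/k = 0.000137 m/kN, R_E = δ_0 / (δ_{EE} + 1/k) = 0.10793 / (0.003743 + 0.000137) = 27.81 kN.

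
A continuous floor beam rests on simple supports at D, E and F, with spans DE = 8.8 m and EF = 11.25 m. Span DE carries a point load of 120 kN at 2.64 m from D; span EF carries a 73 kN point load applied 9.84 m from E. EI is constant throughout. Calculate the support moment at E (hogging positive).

Insert a hinge at E; M_E is the redundant, and each span becomes simply supported.
Discontinuity in slope at E on the released structure — sum the simple-span end rotations:
  span DE: point load 120 at a = 2.64: Pab(L + a)/(6LEI) = 422.8/EI
  span EF: point load 73 at a = 9.84: Pab(L + b)/(6LEI) = 190/EI
  relative rotation θ_0 = (422.8 + 190)/EI = 612.8/EI
A unit hogging moment at E produces rotation L₁/(3EI) + L₂/(3EI) = 6.683/EI.
Compatibility: M_E·(L₁+L₂)/(3EI) = θ_0, giving M_E = 91.69 kN·m (hogging).

M_E = 91.69 kN·m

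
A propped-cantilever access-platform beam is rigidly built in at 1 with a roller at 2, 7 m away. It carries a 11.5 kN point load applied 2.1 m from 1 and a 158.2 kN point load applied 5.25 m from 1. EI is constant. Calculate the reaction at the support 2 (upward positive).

R_2 = 101.5 kN

Choose R_2 as the redundant. The primary structure is the cantilever fixed at 1.
Downward deflection at the released point 2 due to the loads:
  point load 11.5 at a = 2.1: Pa²(3L − a)/(6EI) = 159.8/EI
  point load 158.2 at a = 5.25: Pa²(3L − a)/(6EI) = 11446/EI
  δ_0 = 11606/EI
Flexibility coefficient — unit upward force at 2: δ_{22} = L³/(3EI) = 114.3/EI.
Compatibility at 2: δ_0 − R_2·δ_{22} = 0, so R_2 = 11606/114.3 = 101.5 kN.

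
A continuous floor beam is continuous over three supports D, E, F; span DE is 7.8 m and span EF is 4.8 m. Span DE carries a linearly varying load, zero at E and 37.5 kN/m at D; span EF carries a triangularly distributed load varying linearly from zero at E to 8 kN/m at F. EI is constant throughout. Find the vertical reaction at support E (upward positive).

Insert a hinge at E; M_E is the redundant, and each span becomes simply supported.
Discontinuity in slope at E on the released structure — sum the simple-span end rotations:
  span DE: triangular load, peak 37.5: 7w₀L³/(360EI) = 346/EI
  span EF: triangular load, peak 8: 7w₀L³/(360EI) = 17.2/EI
  relative rotation θ_0 = (346 + 17.2)/EI = 363.2/EI
A unit hogging moment at E produces rotation L₁/(3EI) + L₂/(3EI) = 4.2/EI.
Compatibility: M_E·(L₁+L₂)/(3EI) = θ_0, giving M_E = 86.48 kN·m (hogging).
Span DE, ΣM about D with M_E applied at E: R_E^{DE}·7.8 = 380.2 + 86.48, so R_E^{DE} = 59.84 kN and R_D = 146.2 − 59.84 = 86.41 kN.
Span EF, ΣM about F: R_E^{EF}·4.8 = 30.72 + 86.48, so R_E^{EF} = 24.42 kN and R_F = 19.2 − 24.42 = -5.217 kN.
R_E = 59.84 + 24.42 = 84.26 kN.

R_E = 84.26 kN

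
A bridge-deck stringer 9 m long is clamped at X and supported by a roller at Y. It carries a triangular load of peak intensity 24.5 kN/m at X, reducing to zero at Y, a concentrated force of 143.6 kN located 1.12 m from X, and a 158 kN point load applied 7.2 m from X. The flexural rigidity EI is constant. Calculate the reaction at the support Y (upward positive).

R_Y = 136.5 kN

Choose R_Y as the redundant. The primary structure is the cantilever fixed at X.
Free-end deflection of the primary structure under the applied loading (downward +):
  triangular load, peak 24.5 at the fixed end: w₀L⁴/(30EI) = 5358/EI
  point load 143.6 at a = 1.12: Pa²(3L − a)/(6EI) = 777/EI
  point load 158 at a = 7.2: Pa²(3L − a)/(6EI) = 27029/EI
  δ_0 = 33164/EI
Flexibility coefficient — unit upward force at Y: δ_{YY} = L³/(3EI) = 243/EI.
Compatibility at Y: δ_0 − R_Y·δ_{YY} = 0, so R_Y = 33164/243 = 136.5 kN.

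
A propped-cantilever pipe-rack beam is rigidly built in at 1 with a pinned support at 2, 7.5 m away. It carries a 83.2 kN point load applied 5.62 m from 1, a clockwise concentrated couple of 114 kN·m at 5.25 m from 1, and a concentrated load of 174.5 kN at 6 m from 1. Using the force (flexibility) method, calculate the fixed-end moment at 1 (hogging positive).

Remove the prop at 2; the released (primary) structure is a cantilever built in at 1.
Primary-structure tip deflection at 2 by superposition:
  point load 83.2 at a = 5.62: Pa²(3L − a)/(6EI) = 7393/EI
  clockwise couple 114 at a = 5.25: M₀a(2L − a)/(2EI) = 2918/EI
  point load 174.5 at a = 6: Pa²(3L − a)/(6EI) = 17276/EI
  δ_0 = 27586/EI
Tip deflection under a unit load at 2: L³/(3EI) = 140.6/EI.
The prop prevents deflection at 2: R_2 = δ_0/δ_{22} = 27586/140.6 = 196.2 kN.
Moment equilibrium about 1: M_1 = Σ(load moments about 1) − R_2·L = 1629 − 196.2×7.5 = 157.3 kN·m.

M_1 = 157.3 kN·m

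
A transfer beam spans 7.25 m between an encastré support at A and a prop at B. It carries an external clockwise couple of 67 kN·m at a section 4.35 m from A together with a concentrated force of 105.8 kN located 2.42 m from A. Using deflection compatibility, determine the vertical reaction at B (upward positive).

Choose R_B as the redundant. The primary structure is the cantilever fixed at A.
Downward deflection at the released point B due to the loads:
  clockwise couple 67 at a = 4.35: M₀a(2L − a)/(2EI) = 1479/EI
  point load 105.8 at a = 2.42: Pa²(3L − a)/(6EI) = 1996/EI
  δ_0 = 3475/EI
Tip deflection under a unit load at B: L³/(3EI) = 127/EI.
Compatibility at B: δ_0 − R_B·δ_{BB} = 0, so R_B = 3475/127 = 27.36 kN.

R_B = 27.36 kN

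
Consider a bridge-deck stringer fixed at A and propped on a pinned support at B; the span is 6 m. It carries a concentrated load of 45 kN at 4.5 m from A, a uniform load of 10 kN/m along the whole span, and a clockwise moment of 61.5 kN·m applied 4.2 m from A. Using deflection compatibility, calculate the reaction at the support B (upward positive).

R_B = 64.97 kN

Take the reaction at B as the redundant and release it; the primary structure is a cantilever fixed at A.
Downward deflection at the released point B due to the loads:
  point load 45 at a = 4.5: Pa²(3L − a)/(6EI) = 2050/EI
  UDL 10: wL⁴/(8EI) = 1620/EI
  clockwise couple 61.5 at a = 4.2: M₀a(2L − a)/(2EI) = 1007/EI
  δ_0 = 4678/EI
Flexibility coefficient — unit upward force at B: δ_{BB} = L³/(3EI) = 72/EI.
Compatibility at B: δ_0 − R_B·δ_{BB} = 0, so R_B = 4678/72 = 64.97 kN.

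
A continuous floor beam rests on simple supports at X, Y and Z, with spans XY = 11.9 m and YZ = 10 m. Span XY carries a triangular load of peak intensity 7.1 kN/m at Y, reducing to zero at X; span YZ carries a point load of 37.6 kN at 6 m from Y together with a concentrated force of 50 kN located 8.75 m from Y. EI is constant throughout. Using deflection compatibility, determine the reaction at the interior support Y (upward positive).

R_Y = 64.05 kN

Take M_Y as the redundant. Released structure: two simple spans XY and YZ with a hinge at Y.
Discontinuity in slope at Y on the released structure — sum the simple-span end rotations:
  span XY: triangular load, peak 7.1: w₀L³/(45EI) = 265.9/EI
  span YZ: point load 37.6 at a = 6: Pab(L + b)/(6LEI) = 210.6/EI
  span YZ: point load 50 at a = 8.75: Pab(L + b)/(6LEI) = 102.5/EI
  relative rotation θ_0 = (265.9 + 313.1)/EI = 579/EI
A unit hogging moment at Y produces rotation L₁/(3EI) + L₂/(3EI) = 7.3/EI.
Compatibility: M_Y·(L₁+L₂)/(3EI) = θ_0, giving M_Y = 79.31 kN·m (hogging).
Span XY, ΣM about X with M_Y applied at Y: R_Y^{XY}·11.9 = 335.1 + 79.31, so R_Y^{XY} = 34.83 kN and R_X = 42.24 − 34.83 = 7.417 kN.
Span YZ, ΣM about Z: R_Y^{YZ}·10 = 212.9 + 79.31, so R_Y^{YZ} = 29.22 kN and R_Z = 87.6 − 29.22 = 58.38 kN.
R_Y = 34.83 + 29.22 = 64.05 kN.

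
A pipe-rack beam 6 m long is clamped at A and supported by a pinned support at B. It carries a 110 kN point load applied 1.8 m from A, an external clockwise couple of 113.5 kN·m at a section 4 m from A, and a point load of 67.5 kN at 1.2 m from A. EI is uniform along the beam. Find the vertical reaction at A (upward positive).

Take the reaction at B as the redundant and release it; the primary structure is a cantilever fixed at A.
Free-end deflection of the primary structure under the applied loading (downward +):
  point load 110 at a = 1.8: Pa²(3L − a)/(6EI) = 962.3/EI
  clockwise couple 113.5 at a = 4: M₀a(2L − a)/(2EI) = 1816/EI
  point load 67.5 at a = 1.2: Pa²(3L − a)/(6EI) = 272.2/EI
  δ_0 = 3050/EI
Tip deflection under a unit load at B: L³/(3EI) = 72/EI.
Compatibility at B: δ_0 − R_B·δ_{BB} = 0, so R_B = 3050/72 = 42.37 kN.
Vertical equilibrium: R_A = ΣP − R_B = 177.5 − 42.37 = 135.1 kN.

R_A = 135.1 kN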